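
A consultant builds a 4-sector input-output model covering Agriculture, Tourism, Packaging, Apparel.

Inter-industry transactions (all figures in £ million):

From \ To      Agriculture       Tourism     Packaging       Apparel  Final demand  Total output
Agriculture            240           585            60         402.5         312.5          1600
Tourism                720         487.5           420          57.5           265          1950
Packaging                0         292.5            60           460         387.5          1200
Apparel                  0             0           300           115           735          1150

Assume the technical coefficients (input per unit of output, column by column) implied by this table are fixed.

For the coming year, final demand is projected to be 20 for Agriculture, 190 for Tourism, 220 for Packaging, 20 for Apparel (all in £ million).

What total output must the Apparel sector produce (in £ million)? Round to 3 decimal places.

Technical coefficients a_ij = z_ij / X_j:
  a_11 = 240/1600 = 0.15, a_21 = 720/1600 = 0.45, a_31 = 0/1600 = 0.00, a_41 = 0/1600 = 0.00
  a_12 = 585/1950 = 0.30, a_22 = 487.5/1950 = 0.25, a_32 = 292.5/1950 = 0.15, a_42 = 0/1950 = 0.00
  a_13 = 60/1200 = 0.05, a_23 = 420/1200 = 0.35, a_33 = 60/1200 = 0.05, a_43 = 300/1200 = 0.25
  a_14 = 402.5/1150 = 0.35, a_24 = 57.5/1150 = 0.05, a_34 = 460/1150 = 0.40, a_44 = 115/1150 = 0.10
I − A =
  [   0.85    -0.30    -0.05    -0.35]
  [  -0.45     0.75    -0.35    -0.05]
  [   0.00    -0.15     0.95    -0.40]
  [   0.00     0.00    -0.25     0.90]
Compute the cofactors C_ij = (−1)^(i+j)·(3×3 minor ij) of I−A; the adjugate is their transpose:
adj(I−A) = Cᵀ =
  [ 0.517125   0.246375   0.197625   0.302625]
  [ 0.339750   0.641750   0.338000   0.318000]
  [ 0.060750   0.114750   0.452250   0.231000]
  [ 0.016875   0.031875   0.125625   0.429375]
det(I−A) = Σ_j (I−A)_1j·C_1j = (0.85)(0.517125) + (-0.30)(0.339750) + (-0.05)(0.060750) + (-0.35)(0.016875) = 0.3286875
(I − A)⁻¹ = adj(I−A) / det(I−A) ≈
  [   1.5733     0.7496     0.6013     0.9207]
  [   1.0337     1.9525     1.0283     0.9675]
  [   0.1848     0.3491     1.3759     0.7028]
  [   0.0513     0.0970     0.3822     1.3063]
x = (I − A)⁻¹ d = adj(I−A)·d / det(I−A), with det(I−A) = 0.3286875:
  x_1 = (0.517125·20 + 0.246375·190 + 0.197625·220 + 0.302625·20) / 0.3286875 = 106.68375 / 0.3286875 ≈ 324.575
  x_2 = (0.339750·20 + 0.641750·190 + 0.338000·220 + 0.318000·20) / 0.3286875 = 209.4475 / 0.3286875 ≈ 637.224
  x_3 = (0.060750·20 + 0.114750·190 + 0.452250·220 + 0.231000·20) / 0.3286875 = 127.1325 / 0.3286875 ≈ 386.788
  x_4 = (0.016875·20 + 0.031875·190 + 0.125625·220 + 0.429375·20) / 0.3286875 = 42.61875 / 0.3286875 ≈ 129.663

x_4 = 129.663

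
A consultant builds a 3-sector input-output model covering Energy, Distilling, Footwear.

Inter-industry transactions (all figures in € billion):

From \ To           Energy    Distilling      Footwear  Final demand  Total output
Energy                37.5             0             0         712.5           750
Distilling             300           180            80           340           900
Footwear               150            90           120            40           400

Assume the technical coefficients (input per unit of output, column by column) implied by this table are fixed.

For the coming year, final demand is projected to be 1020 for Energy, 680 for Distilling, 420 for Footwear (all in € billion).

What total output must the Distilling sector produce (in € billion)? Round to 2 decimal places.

x_2 = 1673.29

Technical coefficients a_ij = z_ij / X_j:
  a_11 = 37.5/750 = 0.05, a_21 = 300/750 = 0.40, a_31 = 150/750 = 0.20
  a_12 = 0/900 = 0.00, a_22 = 180/900 = 0.20, a_32 = 90/900 = 0.10
  a_13 = 0/400 = 0.00, a_23 = 80/400 = 0.20, a_33 = 120/400 = 0.30
I − A =
  [   0.95     0.00     0.00]
  [  -0.40     0.80    -0.20]
  [  -0.20    -0.10     0.70]
Cofactors of I−A, C_ij = (−1)^(i+j)·(minor ij) (rows/columns in the sector order above):
  C_11 = (0.80)(0.70) − (-0.20)(-0.10) = 0.5400
  C_12 = −[(-0.40)(0.70) − (-0.20)(-0.20)] = 0.3200
  C_13 = (-0.40)(-0.10) − (0.80)(-0.20) = 0.2000
  C_21 = −[(0.00)(0.70) − (0.00)(-0.10)] = 0.0000
  C_22 = (0.95)(0.70) − (0.00)(-0.20) = 0.6650
  C_23 = −[(0.95)(-0.10) − (0.00)(-0.20)] = 0.0950
  C_31 = (0.00)(-0.20) − (0.00)(0.80) = 0.0000
  C_32 = −[(0.95)(-0.20) − (0.00)(-0.40)] = 0.1900
  C_33 = (0.95)(0.80) − (0.00)(-0.40) = 0.7600
det(I−A) = Σ_j (I−A)_1j·C_1j = (0.95)(0.5400) + (0.00)(0.3200) + (0.00)(0.2000) = 0.5130
adj(I−A) = Cᵀ =
  [ 0.5400   0.0000   0.0000]
  [ 0.3200   0.6650   0.1900]
  [ 0.2000   0.0950   0.7600]
(I − A)⁻¹ = adj(I−A) / det(I−A) ≈
  [   1.0526     0.0000     0.0000]
  [   0.6238     1.2963     0.3704]
  [   0.3899     0.1852     1.4815]
x = (I − A)⁻¹ d = adj(I−A)·d / det(I−A), with det(I−A) = 0.5130:
  x_1 = (0.5400·1020 + 0.0000·680 + 0.0000·420) / 0.5130 = 550.80 / 0.5130 ≈ 1073.68
  x_2 = (0.3200·1020 + 0.6650·680 + 0.1900·420) / 0.5130 = 858.40 / 0.5130 ≈ 1673.29
  x_3 = (0.2000·1020 + 0.0950·680 + 0.7600·420) / 0.5130 = 587.80 / 0.5130 ≈ 1145.81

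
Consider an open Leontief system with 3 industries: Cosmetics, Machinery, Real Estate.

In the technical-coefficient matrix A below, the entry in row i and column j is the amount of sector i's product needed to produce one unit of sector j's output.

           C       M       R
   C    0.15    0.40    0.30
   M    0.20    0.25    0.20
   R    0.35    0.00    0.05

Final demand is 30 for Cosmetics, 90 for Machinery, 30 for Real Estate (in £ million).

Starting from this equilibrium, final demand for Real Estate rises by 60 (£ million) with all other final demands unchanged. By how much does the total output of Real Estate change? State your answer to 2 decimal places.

I − A =
  [   0.85    -0.40    -0.30]
  [  -0.20     0.75    -0.20]
  [  -0.35     0.00     0.95]
Cofactors of I−A, C_ij = (−1)^(i+j)·(minor ij) (rows/columns in the sector order above):
  C_11 = (0.75)(0.95) − (-0.20)(0.00) = 0.7125
  C_12 = −[(-0.20)(0.95) − (-0.20)(-0.35)] = 0.2600
  C_13 = (-0.20)(0.00) − (0.75)(-0.35) = 0.2625
  C_21 = −[(-0.40)(0.95) − (-0.30)(0.00)] = 0.3800
  C_22 = (0.85)(0.95) − (-0.30)(-0.35) = 0.7025
  C_23 = −[(0.85)(0.00) − (-0.40)(-0.35)] = 0.1400
  C_31 = (-0.40)(-0.20) − (-0.30)(0.75) = 0.3050
  C_32 = −[(0.85)(-0.20) − (-0.30)(-0.20)] = 0.2300
  C_33 = (0.85)(0.75) − (-0.40)(-0.20) = 0.5575
det(I−A) = Σ_j (I−A)_1j·C_1j = (0.85)(0.7125) + (-0.40)(0.2600) + (-0.30)(0.2625) = 0.422875
adj(I−A) = Cᵀ =
  [ 0.7125   0.3800   0.3050]
  [ 0.2600   0.7025   0.2300]
  [ 0.2625   0.1400   0.5575]
(I − A)⁻¹ = adj(I−A) / det(I−A) ≈
  [   1.6849     0.8986     0.7213]
  [   0.6148     1.6612     0.5439]
  [   0.6208     0.3311     1.3184]
Δx = (I − A)⁻¹ Δd with Δd having +60 in the Real Estate component and 0 elsewhere.
So Δx_R = L_RR · (+60), where L_RR = adj(I−A)_RR / det(I−A) = 0.5575 / 0.422875.
Δx_R = 0.5575 × (+60) / 0.422875 = 33.45 / 0.422875 ≈ 79.10.

Δx_R = 79.10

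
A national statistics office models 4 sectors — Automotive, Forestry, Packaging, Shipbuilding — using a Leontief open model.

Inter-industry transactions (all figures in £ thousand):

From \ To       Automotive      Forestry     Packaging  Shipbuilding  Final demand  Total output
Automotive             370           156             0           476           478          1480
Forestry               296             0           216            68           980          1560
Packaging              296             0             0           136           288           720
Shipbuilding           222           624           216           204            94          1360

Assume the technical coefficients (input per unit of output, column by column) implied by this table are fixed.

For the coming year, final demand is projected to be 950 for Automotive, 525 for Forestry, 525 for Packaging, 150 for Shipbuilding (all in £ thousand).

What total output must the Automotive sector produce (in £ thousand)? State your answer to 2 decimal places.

Technical coefficients a_ij = z_ij / X_j:
  a_11 = 370/1480 = 0.25, a_21 = 296/1480 = 0.20, a_31 = 296/1480 = 0.20, a_41 = 222/1480 = 0.15
  a_12 = 156/1560 = 0.10, a_22 = 0/1560 = 0.00, a_32 = 0/1560 = 0.00, a_42 = 624/1560 = 0.40
  a_13 = 0/720 = 0.00, a_23 = 216/720 = 0.30, a_33 = 0/720 = 0.00, a_43 = 216/720 = 0.30
  a_14 = 476/1360 = 0.35, a_24 = 68/1360 = 0.05, a_34 = 136/1360 = 0.10, a_44 = 204/1360 = 0.15
I − A =
  [   0.75    -0.10     0.00    -0.35]
  [  -0.20     1.00    -0.30    -0.05]
  [  -0.20     0.00     1.00    -0.10]
  [  -0.15    -0.40    -0.30     0.85]
Compute the cofactors C_ij = (−1)^(i+j)·(3×3 minor ij) of I−A; the adjugate is their transpose:
adj(I−A) = Cᵀ =
  [ 0.78800   0.22200   0.17400   0.35800]
  [ 0.23000   0.54150   0.20775   0.15100]
  [ 0.18900   0.07650   0.52425   0.14400]
  [ 0.31400   0.32100   0.31350   0.72400]
det(I−A) = Σ_j (I−A)_1j·C_1j = (0.75)(0.78800) + (-0.10)(0.23000) + (0.00)(0.18900) + (-0.35)(0.31400) = 0.4581
(I − A)⁻¹ = adj(I−A) / det(I−A) ≈
  [   1.7201     0.4846     0.3798     0.7815]
  [   0.5021     1.1821     0.4535     0.3296]
  [   0.4126     0.1670     1.1444     0.3143]
  [   0.6854     0.7007     0.6843     1.5804]
x = (I − A)⁻¹ d = adj(I−A)·d / det(I−A), with det(I−A) = 0.4581:
  x_1 = (0.78800·950 + 0.22200·525 + 0.17400·525 + 0.35800·150) / 0.4581 = 1010.20 / 0.4581 ≈ 2205.20
  x_2 = (0.23000·950 + 0.54150·525 + 0.20775·525 + 0.15100·150) / 0.4581 = 634.50625 / 0.4581 ≈ 1385.08
  x_3 = (0.18900·950 + 0.07650·525 + 0.52425·525 + 0.14400·150) / 0.4581 = 516.54375 / 0.4581 ≈ 1127.58
  x_4 = (0.31400·950 + 0.32100·525 + 0.31350·525 + 0.72400·150) / 0.4581 = 740.0125 / 0.4581 ≈ 1615.40

x_1 = 2205.20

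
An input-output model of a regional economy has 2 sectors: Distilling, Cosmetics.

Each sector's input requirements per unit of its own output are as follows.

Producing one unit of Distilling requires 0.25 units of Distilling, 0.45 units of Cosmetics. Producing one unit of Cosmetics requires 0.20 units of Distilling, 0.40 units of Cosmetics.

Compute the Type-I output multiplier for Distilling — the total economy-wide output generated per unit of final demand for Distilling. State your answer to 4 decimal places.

m_1 = 2.9167

I − A =
  [   0.75    -0.20]
  [  -0.45     0.60]
det(I−A) = (0.75)(0.60) − (-0.20)(-0.45) = 0.3600
adj(I−A) = [[0.60, 0.20], [0.45, 0.75]]
(I − A)⁻¹ = adj(I−A) / det(I−A) ≈
  [   1.66667     0.55556]
  [   1.25000     2.08333]
The output multiplier for sector j is the column-j sum of the Leontief inverse (I − A)⁻¹ = adj(I−A) / det(I−A).
Column 1 of adj(I−A): (0.60, 0.45); det(I−A) = 0.3600.
m_1 = (0.60 + 0.45) / 0.3600 = 1.05 / 0.3600 ≈ 2.9167.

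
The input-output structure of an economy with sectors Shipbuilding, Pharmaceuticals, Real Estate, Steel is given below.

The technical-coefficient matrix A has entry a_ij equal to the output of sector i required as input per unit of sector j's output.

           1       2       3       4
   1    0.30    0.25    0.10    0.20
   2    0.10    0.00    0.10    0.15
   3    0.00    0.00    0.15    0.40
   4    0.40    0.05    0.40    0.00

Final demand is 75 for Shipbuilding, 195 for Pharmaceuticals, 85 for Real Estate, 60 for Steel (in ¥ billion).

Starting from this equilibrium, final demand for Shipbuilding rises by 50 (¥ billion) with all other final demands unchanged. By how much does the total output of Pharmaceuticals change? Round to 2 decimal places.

I − A =
  [   0.70    -0.25    -0.10    -0.20]
  [  -0.10     1.00    -0.10    -0.15]
  [   0.00     0.00     0.85    -0.40]
  [  -0.40    -0.05    -0.40     1.00]
Compute the cofactors C_ij = (−1)^(i+j)·(3×3 minor ij) of I−A; the adjugate is their transpose:
adj(I−A) = Cᵀ =
  [ 0.681625   0.183000   0.220250   0.251875]
  [ 0.136000   0.399000   0.128000   0.138250]
  [ 0.162000   0.054000   0.573750   0.270000]
  [ 0.344250   0.114750   0.324000   0.573750]
det(I−A) = Σ_j (I−A)_1j·C_1j = (0.70)(0.681625) + (-0.25)(0.136000) + (-0.10)(0.162000) + (-0.20)(0.344250) = 0.3580875
(I − A)⁻¹ = adj(I−A) / det(I−A) ≈
  [   1.9035     0.5110     0.6151     0.7034]
  [   0.3798     1.1143     0.3575     0.3861]
  [   0.4524     0.1508     1.6023     0.7540]
  [   0.9614     0.3205     0.9048     1.6023]
Δx = (I − A)⁻¹ Δd with Δd having +50 in the Shipbuilding component and 0 elsewhere.
So Δx_2 = L_21 · (+50), where L_21 = adj(I−A)_21 / det(I−A) = 0.136000 / 0.3580875.
Δx_2 = 0.136000 × (+50) / 0.3580875 = 6.80 / 0.3580875 ≈ 18.99.

Δx_2 = 18.99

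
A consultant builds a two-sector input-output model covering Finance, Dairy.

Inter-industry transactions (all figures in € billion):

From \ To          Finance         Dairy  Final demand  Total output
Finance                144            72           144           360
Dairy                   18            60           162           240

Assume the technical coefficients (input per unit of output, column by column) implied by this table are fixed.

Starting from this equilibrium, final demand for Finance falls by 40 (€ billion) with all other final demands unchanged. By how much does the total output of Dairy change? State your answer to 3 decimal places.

Technical coefficients a_ij = z_ij / X_j:
  a_FF = 144/360 = 0.40, a_DF = 18/360 = 0.05
  a_FD = 72/240 = 0.30, a_DD = 60/240 = 0.25
I − A =
  [   0.60    -0.30]
  [  -0.05     0.75]
det(I−A) = (0.60)(0.75) − (-0.30)(-0.05) = 0.4350
adj(I−A) = [[0.75, 0.30], [0.05, 0.60]]
(I − A)⁻¹ = adj(I−A) / det(I−A) ≈
  [   1.7241     0.6897]
  [   0.1149     1.3793]
Δx = (I − A)⁻¹ Δd with Δd having -40 in the Finance component and 0 elsewhere.
So Δx_D = L_DF · (-40), where L_DF = adj(I−A)_DF / det(I−A) = 0.05 / 0.4350.
Δx_D = 0.05 × (-40) / 0.4350 = -2.00 / 0.4350 ≈ -4.598.

Δx_D = -4.598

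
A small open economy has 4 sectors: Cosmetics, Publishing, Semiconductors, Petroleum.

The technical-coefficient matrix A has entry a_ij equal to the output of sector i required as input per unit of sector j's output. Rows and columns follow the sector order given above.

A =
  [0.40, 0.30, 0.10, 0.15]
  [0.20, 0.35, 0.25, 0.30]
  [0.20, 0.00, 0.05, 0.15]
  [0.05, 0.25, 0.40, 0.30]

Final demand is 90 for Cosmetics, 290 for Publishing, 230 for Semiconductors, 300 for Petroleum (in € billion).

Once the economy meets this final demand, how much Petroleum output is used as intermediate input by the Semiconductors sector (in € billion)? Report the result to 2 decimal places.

I − A =
  [   0.60    -0.30    -0.10    -0.15]
  [  -0.20     0.65    -0.25    -0.30]
  [  -0.20     0.00     0.95    -0.15]
  [  -0.05    -0.25    -0.40     0.70]
Compute the cofactors C_ij = (−1)^(i+j)·(3×3 minor ij) of I−A; the adjugate is their transpose:
adj(I−A) = Cᵀ =
  [ 0.312625   0.220875   0.174875   0.199125]
  [ 0.196125   0.329125   0.202625   0.226500]
  [ 0.088375   0.074250   0.169125   0.087000]
  [ 0.142875   0.175750   0.181500   0.285500]
det(I−A) = Σ_j (I−A)_1j·C_1j = (0.60)(0.312625) + (-0.30)(0.196125) + (-0.10)(0.088375) + (-0.15)(0.142875) = 0.09846875
(I − A)⁻¹ = adj(I−A) / det(I−A) ≈
  [   3.1749     2.2431     1.7759     2.0222]
  [   1.9917     3.3424     2.0578     2.3002]
  [   0.8975     0.7540     1.7175     0.8835]
  [   1.4510     1.7848     1.8432     2.8994]
First solve x = (I − A)⁻¹ d = adj(I−A)·d / det(I−A); in particular x_3 = (0.088375·90 + 0.074250·290 + 0.169125·230 + 0.087000·300) / 0.09846875 = 94.485 / 0.09846875 ≈ 959.5430.
Intermediate flow from 4 to 3: z_43 = a_43 · x_3 = 0.40 × 94.485 / 0.09846875 = 37.794 / 0.09846875 ≈ 383.82.

z_43 = 383.82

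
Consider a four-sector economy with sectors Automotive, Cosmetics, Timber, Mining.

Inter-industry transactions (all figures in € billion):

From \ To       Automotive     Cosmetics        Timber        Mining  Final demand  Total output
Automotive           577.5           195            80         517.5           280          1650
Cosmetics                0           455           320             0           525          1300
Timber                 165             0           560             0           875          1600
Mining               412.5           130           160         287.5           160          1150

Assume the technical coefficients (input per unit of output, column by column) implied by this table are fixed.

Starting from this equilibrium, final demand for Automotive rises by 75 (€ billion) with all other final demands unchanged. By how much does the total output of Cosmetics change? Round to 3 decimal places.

Δx_C = 7.504

Technical coefficients a_ij = z_ij / X_j:
  a_AA = 577.5/1650 = 0.35, a_CA = 0/1650 = 0.00, a_TA = 165/1650 = 0.10, a_MA = 412.5/1650 = 0.25
  a_AC = 195/1300 = 0.15, a_CC = 455/1300 = 0.35, a_TC = 0/1300 = 0.00, a_MC = 130/1300 = 0.10
  a_AT = 80/1600 = 0.05, a_CT = 320/1600 = 0.20, a_TT = 560/1600 = 0.35, a_MT = 160/1600 = 0.10
  a_AM = 517.5/1150 = 0.45, a_CM = 0/1150 = 0.00, a_TM = 0/1150 = 0.00, a_MM = 287.5/1150 = 0.25
I − A =
  [   0.65    -0.15    -0.05    -0.45]
  [   0.00     0.65    -0.20     0.00]
  [  -0.10     0.00     0.65     0.00]
  [  -0.25    -0.10    -0.10     0.75]
Compute the cofactors C_ij = (−1)^(i+j)·(3×3 minor ij) of I−A; the adjugate is their transpose:
adj(I−A) = Cᵀ =
  [ 0.316875   0.102375   0.085125   0.190125]
  [ 0.015000   0.235500   0.075000   0.009000]
  [ 0.048750   0.015750   0.243750   0.029250]
  [ 0.114125   0.067625   0.070875   0.268375]
det(I−A) = Σ_j (I−A)_1j·C_1j = (0.65)(0.316875) + (-0.15)(0.015000) + (-0.05)(0.048750) + (-0.45)(0.114125) = 0.149925
(I − A)⁻¹ = adj(I−A) / det(I−A) ≈
  [   2.1136     0.6828     0.5678     1.2681]
  [   0.1001     1.5708     0.5003     0.0600]
  [   0.3252     0.1051     1.6258     0.1951]
  [   0.7612     0.4511     0.4727     1.7901]
Δx = (I − A)⁻¹ Δd with Δd having +75 in the Automotive component and 0 elsewhere.
So Δx_C = L_CA · (+75), where L_CA = adj(I−A)_CA / det(I−A) = 0.015000 / 0.149925.
Δx_C = 0.015000 × (+75) / 0.149925 = 1.125 / 0.149925 ≈ 7.504.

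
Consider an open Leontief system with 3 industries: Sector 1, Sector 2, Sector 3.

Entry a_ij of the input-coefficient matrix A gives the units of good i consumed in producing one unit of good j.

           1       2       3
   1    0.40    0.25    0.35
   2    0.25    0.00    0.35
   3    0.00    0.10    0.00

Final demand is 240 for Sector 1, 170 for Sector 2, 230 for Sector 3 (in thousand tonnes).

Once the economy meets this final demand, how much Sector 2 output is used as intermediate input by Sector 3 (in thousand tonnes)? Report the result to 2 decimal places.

I − A =
  [   0.60    -0.25    -0.35]
  [  -0.25     1.00    -0.35]
  [   0.00    -0.10     1.00]
Cofactors of I−A, C_ij = (−1)^(i+j)·(minor ij) (rows/columns in the sector order above):
  C_11 = (1.00)(1.00) − (-0.35)(-0.10) = 0.9650
  C_12 = −[(-0.25)(1.00) − (-0.35)(0.00)] = 0.2500
  C_13 = (-0.25)(-0.10) − (1.00)(0.00) = 0.0250
  C_21 = −[(-0.25)(1.00) − (-0.35)(-0.10)] = 0.2850
  C_22 = (0.60)(1.00) − (-0.35)(0.00) = 0.6000
  C_23 = −[(0.60)(-0.10) − (-0.25)(0.00)] = 0.0600
  C_31 = (-0.25)(-0.35) − (-0.35)(1.00) = 0.4375
  C_32 = −[(0.60)(-0.35) − (-0.35)(-0.25)] = 0.2975
  C_33 = (0.60)(1.00) − (-0.25)(-0.25) = 0.5375
det(I−A) = Σ_j (I−A)_1j·C_1j = (0.60)(0.9650) + (-0.25)(0.2500) + (-0.35)(0.0250) = 0.50775
adj(I−A) = Cᵀ =
  [ 0.9650   0.2850   0.4375]
  [ 0.2500   0.6000   0.2975]
  [ 0.0250   0.0600   0.5375]
(I − A)⁻¹ = adj(I−A) / det(I−A) ≈
  [   1.9005     0.5613     0.8616]
  [   0.4924     1.1817     0.5859]
  [   0.0492     0.1182     1.0586]
First solve x = (I − A)⁻¹ d = adj(I−A)·d / det(I−A); in particular x_3 = (0.0250·240 + 0.0600·170 + 0.5375·230) / 0.50775 = 139.825 / 0.50775 ≈ 275.3816.
Intermediate flow from 2 to 3: z_23 = a_23 · x_3 = 0.35 × 139.825 / 0.50775 = 48.93875 / 0.50775 ≈ 96.38.

z_23 = 96.38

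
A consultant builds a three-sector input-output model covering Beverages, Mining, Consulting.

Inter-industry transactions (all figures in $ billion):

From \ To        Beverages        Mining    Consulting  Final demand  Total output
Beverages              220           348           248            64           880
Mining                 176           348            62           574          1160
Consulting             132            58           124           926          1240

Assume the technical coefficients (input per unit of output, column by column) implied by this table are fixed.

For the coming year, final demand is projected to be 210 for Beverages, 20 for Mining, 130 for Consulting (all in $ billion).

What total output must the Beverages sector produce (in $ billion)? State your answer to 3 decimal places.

Technical coefficients a_ij = z_ij / X_j:
  a_11 = 220/880 = 0.25, a_21 = 176/880 = 0.20, a_31 = 132/880 = 0.15
  a_12 = 348/1160 = 0.30, a_22 = 348/1160 = 0.30, a_32 = 58/1160 = 0.05
  a_13 = 248/1240 = 0.20, a_23 = 62/1240 = 0.05, a_33 = 124/1240 = 0.10
I − A =
  [   0.75    -0.30    -0.20]
  [  -0.20     0.70    -0.05]
  [  -0.15    -0.05     0.90]
Cofactors of I−A, C_ij = (−1)^(i+j)·(minor ij) (rows/columns in the sector order above):
  C_11 = (0.70)(0.90) − (-0.05)(-0.05) = 0.6275
  C_12 = −[(-0.20)(0.90) − (-0.05)(-0.15)] = 0.1875
  C_13 = (-0.20)(-0.05) − (0.70)(-0.15) = 0.1150
  C_21 = −[(-0.30)(0.90) − (-0.20)(-0.05)] = 0.2800
  C_22 = (0.75)(0.90) − (-0.20)(-0.15) = 0.6450
  C_23 = −[(0.75)(-0.05) − (-0.30)(-0.15)] = 0.0825
  C_31 = (-0.30)(-0.05) − (-0.20)(0.70) = 0.1550
  C_32 = −[(0.75)(-0.05) − (-0.20)(-0.20)] = 0.0775
  C_33 = (0.75)(0.70) − (-0.30)(-0.20) = 0.4650
det(I−A) = Σ_j (I−A)_1j·C_1j = (0.75)(0.6275) + (-0.30)(0.1875) + (-0.20)(0.1150) = 0.391375
adj(I−A) = Cᵀ =
  [ 0.6275   0.2800   0.1550]
  [ 0.1875   0.6450   0.0775]
  [ 0.1150   0.0825   0.4650]
(I − A)⁻¹ = adj(I−A) / det(I−A) ≈
  [   1.6033     0.7154     0.3960]
  [   0.4791     1.6480     0.1980]
  [   0.2938     0.2108     1.1881]
x = (I − A)⁻¹ d = adj(I−A)·d / det(I−A), with det(I−A) = 0.391375:
  x_1 = (0.6275·210 + 0.2800·20 + 0.1550·130) / 0.391375 = 157.525 / 0.391375 ≈ 402.491
  x_2 = (0.1875·210 + 0.6450·20 + 0.0775·130) / 0.391375 = 62.35 / 0.391375 ≈ 159.310
  x_3 = (0.1150·210 + 0.0825·20 + 0.4650·130) / 0.391375 = 86.25 / 0.391375 ≈ 220.377

x_1 = 402.491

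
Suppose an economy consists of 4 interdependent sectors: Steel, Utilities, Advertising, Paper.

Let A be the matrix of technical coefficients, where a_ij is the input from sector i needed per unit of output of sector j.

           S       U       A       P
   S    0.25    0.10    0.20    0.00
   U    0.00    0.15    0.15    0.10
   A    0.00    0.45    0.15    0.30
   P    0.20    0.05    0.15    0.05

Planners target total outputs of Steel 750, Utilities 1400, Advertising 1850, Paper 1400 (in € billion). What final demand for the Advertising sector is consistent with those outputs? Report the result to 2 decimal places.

I − A =
  [   0.75    -0.10    -0.20     0.00]
  [   0.00     0.85    -0.15    -0.10]
  [   0.00    -0.45     0.85    -0.30]
  [  -0.20    -0.05    -0.15     0.95]
d = (I − A) x:
  d_S = (+0.75)·750 + (-0.10)·1400 + (-0.20)·1850 + (+0.00)·1400 = 52.50
  d_U = (+0.00)·750 + (+0.85)·1400 + (-0.15)·1850 + (-0.10)·1400 = 772.50
  d_A = (+0.00)·750 + (-0.45)·1400 + (+0.85)·1850 + (-0.30)·1400 = 522.50
  d_P = (-0.20)·750 + (-0.05)·1400 + (-0.15)·1850 + (+0.95)·1400 = 832.50

d_A = 522.50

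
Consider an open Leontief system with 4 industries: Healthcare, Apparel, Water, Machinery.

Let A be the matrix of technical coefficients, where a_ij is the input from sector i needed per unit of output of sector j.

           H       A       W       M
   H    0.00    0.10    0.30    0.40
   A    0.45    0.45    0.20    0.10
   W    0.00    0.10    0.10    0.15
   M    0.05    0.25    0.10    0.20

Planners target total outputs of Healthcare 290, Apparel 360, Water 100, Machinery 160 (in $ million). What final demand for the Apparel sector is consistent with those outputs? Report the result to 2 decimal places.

d_A = 31.50

I − A =
  [   1.00    -0.10    -0.30    -0.40]
  [  -0.45     0.55    -0.20    -0.10]
  [   0.00    -0.10     0.90    -0.15]
  [  -0.05    -0.25    -0.10     0.80]
d = (I − A) x:
  d_H = (+1.00)·290 + (-0.10)·360 + (-0.30)·100 + (-0.40)·160 = 160.00
  d_A = (-0.45)·290 + (+0.55)·360 + (-0.20)·100 + (-0.10)·160 = 31.50
  d_W = (+0.00)·290 + (-0.10)·360 + (+0.90)·100 + (-0.15)·160 = 30.00
  d_M = (-0.05)·290 + (-0.25)·360 + (-0.10)·100 + (+0.80)·160 = 13.50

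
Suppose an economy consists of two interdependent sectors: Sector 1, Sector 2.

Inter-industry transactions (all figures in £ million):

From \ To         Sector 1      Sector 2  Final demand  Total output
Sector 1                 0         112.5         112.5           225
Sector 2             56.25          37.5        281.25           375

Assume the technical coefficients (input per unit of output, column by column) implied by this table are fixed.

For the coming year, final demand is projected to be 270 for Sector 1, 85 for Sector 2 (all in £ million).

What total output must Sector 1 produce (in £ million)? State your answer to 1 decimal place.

x_1 = 325.5

Technical coefficients a_ij = z_ij / X_j:
  a_11 = 0/225 = 0.00, a_21 = 56.25/225 = 0.25
  a_12 = 112.5/375 = 0.30, a_22 = 37.5/375 = 0.10
I − A =
  [   1.00    -0.30]
  [  -0.25     0.90]
det(I−A) = (1.00)(0.90) − (-0.30)(-0.25) = 0.8250
adj(I−A) = [[0.90, 0.30], [0.25, 1.00]]
(I − A)⁻¹ = adj(I−A) / det(I−A) ≈
  [   1.0909     0.3636]
  [   0.3030     1.2121]
x = (I − A)⁻¹ d = adj(I−A)·d / det(I−A), with det(I−A) = 0.8250:
  x_1 = (0.90·270 + 0.30·85) / 0.8250 = 268.50 / 0.8250 ≈ 325.5
  x_2 = (0.25·270 + 1.00·85) / 0.8250 = 152.50 / 0.8250 ≈ 184.8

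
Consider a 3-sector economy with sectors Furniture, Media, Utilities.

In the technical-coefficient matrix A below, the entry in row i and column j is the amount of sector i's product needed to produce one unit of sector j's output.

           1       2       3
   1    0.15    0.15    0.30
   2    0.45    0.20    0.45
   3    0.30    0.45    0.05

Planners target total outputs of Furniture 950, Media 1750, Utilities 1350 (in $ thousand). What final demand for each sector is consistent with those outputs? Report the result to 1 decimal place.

d_1 = 140.0, d_2 = 365.0, d_3 = 210.0

I − A =
  [   0.85    -0.15    -0.30]
  [  -0.45     0.80    -0.45]
  [  -0.30    -0.45     0.95]
d = (I − A) x:
  d_1 = (+0.85)·950 + (-0.15)·1750 + (-0.30)·1350 = 140.0
  d_2 = (-0.45)·950 + (+0.80)·1750 + (-0.45)·1350 = 365.0
  d_3 = (-0.30)·950 + (-0.45)·1750 + (+0.95)·1350 = 210.0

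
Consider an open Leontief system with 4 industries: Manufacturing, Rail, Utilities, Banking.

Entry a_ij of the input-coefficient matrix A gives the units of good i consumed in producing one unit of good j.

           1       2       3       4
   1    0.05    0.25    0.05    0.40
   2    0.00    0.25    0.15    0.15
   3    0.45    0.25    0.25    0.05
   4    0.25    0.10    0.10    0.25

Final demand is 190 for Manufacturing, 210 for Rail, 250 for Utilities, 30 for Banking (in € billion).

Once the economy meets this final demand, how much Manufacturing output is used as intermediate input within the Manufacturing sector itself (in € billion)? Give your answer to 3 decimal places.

z_11 = 28.189

I − A =
  [   0.95    -0.25    -0.05    -0.40]
  [   0.00     0.75    -0.15    -0.15]
  [  -0.45    -0.25     0.75    -0.05]
  [  -0.25    -0.10    -0.10     0.75]
Compute the cofactors C_ij = (−1)^(i+j)·(3×3 minor ij) of I−A; the adjugate is their transpose:
adj(I−A) = Cᵀ =
  [ 0.374250   0.189000   0.095250   0.243750]
  [ 0.087375   0.419125   0.108000   0.137625]
  [ 0.265125   0.263375   0.435750   0.223125]
  [ 0.171750   0.154000   0.104250   0.465000]
det(I−A) = Σ_j (I−A)_1j·C_1j = (0.95)(0.374250) + (-0.25)(0.087375) + (-0.05)(0.265125) + (-0.40)(0.171750) = 0.2517375
(I − A)⁻¹ = adj(I−A) / det(I−A) ≈
  [   1.4867     0.7508     0.3784     0.9683]
  [   0.3471     1.6649     0.4290     0.5467]
  [   1.0532     1.0462     1.7310     0.8863]
  [   0.6823     0.6117     0.4141     1.8472]
First solve x = (I − A)⁻¹ d = adj(I−A)·d / det(I−A); in particular x_1 = (0.374250·190 + 0.189000·210 + 0.095250·250 + 0.243750·30) / 0.2517375 = 141.9225 / 0.2517375 ≈ 563.77179.
Intermediate flow from 1 to 1: z_11 = a_11 · x_1 = 0.05 × 141.9225 / 0.2517375 = 7.096125 / 0.2517375 ≈ 28.189.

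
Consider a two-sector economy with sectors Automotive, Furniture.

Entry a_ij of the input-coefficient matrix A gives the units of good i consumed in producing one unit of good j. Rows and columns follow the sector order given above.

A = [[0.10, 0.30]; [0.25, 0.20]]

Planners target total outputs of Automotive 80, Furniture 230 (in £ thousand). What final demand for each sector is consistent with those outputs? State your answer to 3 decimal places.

d_1 = 3.000, d_2 = 164.000

I − A =
  [   0.90    -0.30]
  [  -0.25     0.80]
d = (I − A) x:
  d_1 = (+0.90)·80 + (-0.30)·230 = 3.000
  d_2 = (-0.25)·80 + (+0.80)·230 = 164.000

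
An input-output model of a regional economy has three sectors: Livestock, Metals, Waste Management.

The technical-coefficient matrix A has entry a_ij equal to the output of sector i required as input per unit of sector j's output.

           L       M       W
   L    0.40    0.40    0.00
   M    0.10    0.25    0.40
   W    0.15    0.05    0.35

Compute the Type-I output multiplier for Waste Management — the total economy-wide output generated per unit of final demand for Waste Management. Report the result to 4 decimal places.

I − A =
  [   0.60    -0.40     0.00]
  [  -0.10     0.75    -0.40]
  [  -0.15    -0.05     0.65]
Cofactors of I−A, C_ij = (−1)^(i+j)·(minor ij) (rows/columns in the sector order above):
  C_11 = (0.75)(0.65) − (-0.40)(-0.05) = 0.4675
  C_12 = −[(-0.10)(0.65) − (-0.40)(-0.15)] = 0.1250
  C_13 = (-0.10)(-0.05) − (0.75)(-0.15) = 0.1175
  C_21 = −[(-0.40)(0.65) − (0.00)(-0.05)] = 0.2600
  C_22 = (0.60)(0.65) − (0.00)(-0.15) = 0.3900
  C_23 = −[(0.60)(-0.05) − (-0.40)(-0.15)] = 0.0900
  C_31 = (-0.40)(-0.40) − (0.00)(0.75) = 0.1600
  C_32 = −[(0.60)(-0.40) − (0.00)(-0.10)] = 0.2400
  C_33 = (0.60)(0.75) − (-0.40)(-0.10) = 0.4100
det(I−A) = Σ_j (I−A)_1j·C_1j = (0.60)(0.4675) + (-0.40)(0.1250) + (0.00)(0.1175) = 0.2305
adj(I−A) = Cᵀ =
  [ 0.4675   0.2600   0.1600]
  [ 0.1250   0.3900   0.2400]
  [ 0.1175   0.0900   0.4100]
(I − A)⁻¹ = adj(I−A) / det(I−A) ≈
  [   2.02820     1.12798     0.69414]
  [   0.54230     1.69197     1.04121]
  [   0.50976     0.39046     1.77874]
The output multiplier for sector j is the column-j sum of the Leontief inverse (I − A)⁻¹ = adj(I−A) / det(I−A).
Column W of adj(I−A): (0.1600, 0.2400, 0.4100); det(I−A) = 0.2305.
m_W = (0.1600 + 0.2400 + 0.4100) / 0.2305 = 0.81 / 0.2305 ≈ 3.5141.

m_W = 3.5141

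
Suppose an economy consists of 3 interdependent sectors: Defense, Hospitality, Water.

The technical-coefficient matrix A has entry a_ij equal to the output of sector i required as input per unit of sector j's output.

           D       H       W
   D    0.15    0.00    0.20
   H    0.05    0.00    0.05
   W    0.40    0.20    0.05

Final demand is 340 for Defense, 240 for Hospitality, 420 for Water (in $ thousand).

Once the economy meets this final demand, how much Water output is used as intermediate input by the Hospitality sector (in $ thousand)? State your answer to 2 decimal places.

I − A =
  [   0.85     0.00    -0.20]
  [  -0.05     1.00    -0.05]
  [  -0.40    -0.20     0.95]
Cofactors of I−A, C_ij = (−1)^(i+j)·(minor ij) (rows/columns in the sector order above):
  C_11 = (1.00)(0.95) − (-0.05)(-0.20) = 0.9400
  C_12 = −[(-0.05)(0.95) − (-0.05)(-0.40)] = 0.0675
  C_13 = (-0.05)(-0.20) − (1.00)(-0.40) = 0.4100
  C_21 = −[(0.00)(0.95) − (-0.20)(-0.20)] = 0.0400
  C_22 = (0.85)(0.95) − (-0.20)(-0.40) = 0.7275
  C_23 = −[(0.85)(-0.20) − (0.00)(-0.40)] = 0.1700
  C_31 = (0.00)(-0.05) − (-0.20)(1.00) = 0.2000
  C_32 = −[(0.85)(-0.05) − (-0.20)(-0.05)] = 0.0525
  C_33 = (0.85)(1.00) − (0.00)(-0.05) = 0.8500
det(I−A) = Σ_j (I−A)_1j·C_1j = (0.85)(0.9400) + (0.00)(0.0675) + (-0.20)(0.4100) = 0.7170
adj(I−A) = Cᵀ =
  [ 0.9400   0.0400   0.2000]
  [ 0.0675   0.7275   0.0525]
  [ 0.4100   0.1700   0.8500]
(I − A)⁻¹ = adj(I−A) / det(I−A) ≈
  [   1.3110     0.0558     0.2789]
  [   0.0941     1.0146     0.0732]
  [   0.5718     0.2371     1.1855]
First solve x = (I − A)⁻¹ d = adj(I−A)·d / det(I−A); in particular x_H = (0.0675·340 + 0.7275·240 + 0.0525·420) / 0.7170 = 219.60 / 0.7170 ≈ 306.2762.
Intermediate flow from W to H: z_WH = a_WH · x_H = 0.20 × 219.60 / 0.7170 = 43.92 / 0.7170 ≈ 61.26.

z_WH = 61.26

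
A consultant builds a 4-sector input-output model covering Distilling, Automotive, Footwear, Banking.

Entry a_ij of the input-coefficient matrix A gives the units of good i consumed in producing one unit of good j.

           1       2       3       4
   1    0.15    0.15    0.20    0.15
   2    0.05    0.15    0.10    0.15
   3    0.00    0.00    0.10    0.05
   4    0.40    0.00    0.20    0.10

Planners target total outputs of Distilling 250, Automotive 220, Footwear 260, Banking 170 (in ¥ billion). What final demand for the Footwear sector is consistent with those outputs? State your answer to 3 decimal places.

I − A =
  [   0.85    -0.15    -0.20    -0.15]
  [  -0.05     0.85    -0.10    -0.15]
  [   0.00     0.00     0.90    -0.05]
  [  -0.40     0.00    -0.20     0.90]
d = (I − A) x:
  d_1 = (+0.85)·250 + (-0.15)·220 + (-0.20)·260 + (-0.15)·170 = 102.000
  d_2 = (-0.05)·250 + (+0.85)·220 + (-0.10)·260 + (-0.15)·170 = 123.000
  d_3 = (+0.00)·250 + (+0.00)·220 + (+0.90)·260 + (-0.05)·170 = 225.500
  d_4 = (-0.40)·250 + (+0.00)·220 + (-0.20)·260 + (+0.90)·170 = 1.000

d_3 = 225.500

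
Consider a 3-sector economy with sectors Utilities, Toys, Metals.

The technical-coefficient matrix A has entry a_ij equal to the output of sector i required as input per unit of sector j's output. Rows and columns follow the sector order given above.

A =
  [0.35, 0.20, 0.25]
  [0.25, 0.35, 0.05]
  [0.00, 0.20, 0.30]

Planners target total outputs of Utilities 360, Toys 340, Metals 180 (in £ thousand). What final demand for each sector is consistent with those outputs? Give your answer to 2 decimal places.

I − A =
  [   0.65    -0.20    -0.25]
  [  -0.25     0.65    -0.05]
  [   0.00    -0.20     0.70]
d = (I − A) x:
  d_1 = (+0.65)·360 + (-0.20)·340 + (-0.25)·180 = 121.00
  d_2 = (-0.25)·360 + (+0.65)·340 + (-0.05)·180 = 122.00
  d_3 = (+0.00)·360 + (-0.20)·340 + (+0.70)·180 = 58.00

d_1 = 121.00, d_2 = 122.00, d_3 = 58.00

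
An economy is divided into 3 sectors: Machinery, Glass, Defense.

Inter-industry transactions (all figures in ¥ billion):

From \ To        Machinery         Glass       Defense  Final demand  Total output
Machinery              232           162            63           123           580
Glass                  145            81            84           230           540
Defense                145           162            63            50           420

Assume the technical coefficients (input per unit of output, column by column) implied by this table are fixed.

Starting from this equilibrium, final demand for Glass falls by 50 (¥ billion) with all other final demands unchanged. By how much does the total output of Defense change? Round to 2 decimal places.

Δx_3 = -46.26

Technical coefficients a_ij = z_ij / X_j:
  a_11 = 232/580 = 0.40, a_21 = 145/580 = 0.25, a_31 = 145/580 = 0.25
  a_12 = 162/540 = 0.30, a_22 = 81/540 = 0.15, a_32 = 162/540 = 0.30
  a_13 = 63/420 = 0.15, a_23 = 84/420 = 0.20, a_33 = 63/420 = 0.15
I − A =
  [   0.60    -0.30    -0.15]
  [  -0.25     0.85    -0.20]
  [  -0.25    -0.30     0.85]
Cofactors of I−A, C_ij = (−1)^(i+j)·(minor ij) (rows/columns in the sector order above):
  C_11 = (0.85)(0.85) − (-0.20)(-0.30) = 0.6625
  C_12 = −[(-0.25)(0.85) − (-0.20)(-0.25)] = 0.2625
  C_13 = (-0.25)(-0.30) − (0.85)(-0.25) = 0.2875
  C_21 = −[(-0.30)(0.85) − (-0.15)(-0.30)] = 0.3000
  C_22 = (0.60)(0.85) − (-0.15)(-0.25) = 0.4725
  C_23 = −[(0.60)(-0.30) − (-0.30)(-0.25)] = 0.2550
  C_31 = (-0.30)(-0.20) − (-0.15)(0.85) = 0.1875
  C_32 = −[(0.60)(-0.20) − (-0.15)(-0.25)] = 0.1575
  C_33 = (0.60)(0.85) − (-0.30)(-0.25) = 0.4350
det(I−A) = Σ_j (I−A)_1j·C_1j = (0.60)(0.6625) + (-0.30)(0.2625) + (-0.15)(0.2875) = 0.275625
adj(I−A) = Cᵀ =
  [ 0.6625   0.3000   0.1875]
  [ 0.2625   0.4725   0.1575]
  [ 0.2875   0.2550   0.4350]
(I − A)⁻¹ = adj(I−A) / det(I−A) ≈
  [   2.4036     1.0884     0.6803]
  [   0.9524     1.7143     0.5714]
  [   1.0431     0.9252     1.5782]
Δx = (I − A)⁻¹ Δd with Δd having -50 in the Glass component and 0 elsewhere.
So Δx_3 = L_32 · (-50), where L_32 = adj(I−A)_32 / det(I−A) = 0.2550 / 0.275625.
Δx_3 = 0.2550 × (-50) / 0.275625 = -12.75 / 0.275625 ≈ -46.26.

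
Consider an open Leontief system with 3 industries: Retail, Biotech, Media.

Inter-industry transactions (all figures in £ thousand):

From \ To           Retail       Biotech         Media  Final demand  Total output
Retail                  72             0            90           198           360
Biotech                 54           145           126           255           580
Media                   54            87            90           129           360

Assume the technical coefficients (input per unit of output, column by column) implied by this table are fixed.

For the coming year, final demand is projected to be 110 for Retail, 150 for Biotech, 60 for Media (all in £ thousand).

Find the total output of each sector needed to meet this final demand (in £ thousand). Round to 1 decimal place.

x_1 = 195.0, x_2 = 324.8, x_3 = 184.0

Technical coefficients a_ij = z_ij / X_j:
  a_11 = 72/360 = 0.20, a_21 = 54/360 = 0.15, a_31 = 54/360 = 0.15
  a_12 = 0/580 = 0.00, a_22 = 145/580 = 0.25, a_32 = 87/580 = 0.15
  a_13 = 90/360 = 0.25, a_23 = 126/360 = 0.35, a_33 = 90/360 = 0.25
I − A =
  [   0.80     0.00    -0.25]
  [  -0.15     0.75    -0.35]
  [  -0.15    -0.15     0.75]
Cofactors of I−A, C_ij = (−1)^(i+j)·(minor ij) (rows/columns in the sector order above):
  C_11 = (0.75)(0.75) − (-0.35)(-0.15) = 0.5100
  C_12 = −[(-0.15)(0.75) − (-0.35)(-0.15)] = 0.1650
  C_13 = (-0.15)(-0.15) − (0.75)(-0.15) = 0.1350
  C_21 = −[(0.00)(0.75) − (-0.25)(-0.15)] = 0.0375
  C_22 = (0.80)(0.75) − (-0.25)(-0.15) = 0.5625
  C_23 = −[(0.80)(-0.15) − (0.00)(-0.15)] = 0.1200
  C_31 = (0.00)(-0.35) − (-0.25)(0.75) = 0.1875
  C_32 = −[(0.80)(-0.35) − (-0.25)(-0.15)] = 0.3175
  C_33 = (0.80)(0.75) − (0.00)(-0.15) = 0.6000
det(I−A) = Σ_j (I−A)_1j·C_1j = (0.80)(0.5100) + (0.00)(0.1650) + (-0.25)(0.1350) = 0.37425
adj(I−A) = Cᵀ =
  [ 0.5100   0.0375   0.1875]
  [ 0.1650   0.5625   0.3175]
  [ 0.1350   0.1200   0.6000]
(I − A)⁻¹ = adj(I−A) / det(I−A) ≈
  [   1.3627     0.1002     0.5010]
  [   0.4409     1.5030     0.8484]
  [   0.3607     0.3206     1.6032]
x = (I − A)⁻¹ d = adj(I−A)·d / det(I−A), with det(I−A) = 0.37425:
  x_1 = (0.5100·110 + 0.0375·150 + 0.1875·60) / 0.37425 = 72.975 / 0.37425 ≈ 195.0
  x_2 = (0.1650·110 + 0.5625·150 + 0.3175·60) / 0.37425 = 121.575 / 0.37425 ≈ 324.8
  x_3 = (0.1350·110 + 0.1200·150 + 0.6000·60) / 0.37425 = 68.85 / 0.37425 ≈ 184.0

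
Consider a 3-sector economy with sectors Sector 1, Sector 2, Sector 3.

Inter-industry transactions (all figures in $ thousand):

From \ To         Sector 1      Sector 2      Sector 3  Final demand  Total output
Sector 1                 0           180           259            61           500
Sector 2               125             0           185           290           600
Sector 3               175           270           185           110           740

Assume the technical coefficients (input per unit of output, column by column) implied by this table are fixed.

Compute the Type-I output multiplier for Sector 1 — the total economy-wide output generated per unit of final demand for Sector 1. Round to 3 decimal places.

m_1 = 3.498

Technical coefficients a_ij = z_ij / X_j:
  a_11 = 0/500 = 0.00, a_21 = 125/500 = 0.25, a_31 = 175/500 = 0.35
  a_12 = 180/600 = 0.30, a_22 = 0/600 = 0.00, a_32 = 270/600 = 0.45
  a_13 = 259/740 = 0.35, a_23 = 185/740 = 0.25, a_33 = 185/740 = 0.25
I − A =
  [   1.00    -0.30    -0.35]
  [  -0.25     1.00    -0.25]
  [  -0.35    -0.45     0.75]
Cofactors of I−A, C_ij = (−1)^(i+j)·(minor ij) (rows/columns in the sector order above):
  C_11 = (1.00)(0.75) − (-0.25)(-0.45) = 0.6375
  C_12 = −[(-0.25)(0.75) − (-0.25)(-0.35)] = 0.2750
  C_13 = (-0.25)(-0.45) − (1.00)(-0.35) = 0.4625
  C_21 = −[(-0.30)(0.75) − (-0.35)(-0.45)] = 0.3825
  C_22 = (1.00)(0.75) − (-0.35)(-0.35) = 0.6275
  C_23 = −[(1.00)(-0.45) − (-0.30)(-0.35)] = 0.5550
  C_31 = (-0.30)(-0.25) − (-0.35)(1.00) = 0.4250
  C_32 = −[(1.00)(-0.25) − (-0.35)(-0.25)] = 0.3375
  C_33 = (1.00)(1.00) − (-0.30)(-0.25) = 0.9250
det(I−A) = Σ_j (I−A)_1j·C_1j = (1.00)(0.6375) + (-0.30)(0.2750) + (-0.35)(0.4625) = 0.393125
adj(I−A) = Cᵀ =
  [ 0.6375   0.3825   0.4250]
  [ 0.2750   0.6275   0.3375]
  [ 0.4625   0.5550   0.9250]
(I − A)⁻¹ = adj(I−A) / det(I−A) ≈
  [   1.6216     0.9730     1.0811]
  [   0.6995     1.5962     0.8585]
  [   1.1765     1.4118     2.3529]
The output multiplier for sector j is the column-j sum of the Leontief inverse (I − A)⁻¹ = adj(I−A) / det(I−A).
Column 1 of adj(I−A): (0.6375, 0.2750, 0.4625); det(I−A) = 0.393125.
m_1 = (0.6375 + 0.2750 + 0.4625) / 0.393125 = 1.375 / 0.393125 ≈ 3.498.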